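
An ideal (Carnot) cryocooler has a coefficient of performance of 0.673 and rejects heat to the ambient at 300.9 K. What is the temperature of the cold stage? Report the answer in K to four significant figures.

121.0 K

For a Carnot refrigerator COP_R = T_C/(T_H − T_C), so T_C = COP·T_H/(1 + COP).
With T_H = 300.90 K, T_C = 0.673 × 300.90/1.673 = 121.04 K.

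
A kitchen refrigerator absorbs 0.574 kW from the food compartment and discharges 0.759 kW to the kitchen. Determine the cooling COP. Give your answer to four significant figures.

The first law gives Q̇_H = Q̇_C + Ẇ, so the three rates are Q̇_C = 0.5740, Q̇_H = 0.7590, Ẇ = 0.1850 kW.
COP_R = Q̇_C/Ẇ = 0.5740/0.1850 = 3.103.

3.103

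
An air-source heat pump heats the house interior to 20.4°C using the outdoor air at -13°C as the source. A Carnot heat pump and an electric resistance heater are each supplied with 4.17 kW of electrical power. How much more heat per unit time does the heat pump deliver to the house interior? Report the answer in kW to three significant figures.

32.5 kW

In absolute terms T_C = 260.15 K and T_H = 293.55 K, so ΔT = 33.40 K.
COP_Carnot = T_H/ΔT = 293.55/33.40 = 8.789.
The heat pump delivers Q̇_H = COP × Ẇ = 36.65 kW; the resistance heater delivers Ẇ = 4.170 kW.
Extra = (COP − 1)·Ẇ = 32.48 kW.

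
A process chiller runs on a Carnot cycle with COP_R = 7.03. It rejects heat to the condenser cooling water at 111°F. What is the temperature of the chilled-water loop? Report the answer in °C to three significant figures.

4.41 °C

For a Carnot refrigerator COP_R = T_C/(T_H − T_C), so T_C = COP·T_H/(1 + COP).
With T_H = 317.04 K, T_C = 7.03 × 317.04/8.030 = 277.56 K.
Converting, 277.56 K = 4.41°C.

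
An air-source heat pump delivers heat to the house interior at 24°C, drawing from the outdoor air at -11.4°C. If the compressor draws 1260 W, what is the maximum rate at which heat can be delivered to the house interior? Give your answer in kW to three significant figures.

In absolute terms T_C = 261.75 K and T_H = 297.15 K, so ΔT = 35.40 K.
COP_Carnot = T_H/ΔT = 297.15/35.40 = 8.394.
Q̇_max = COP_Carnot × Ẇ = 8.394 × 1260 W = 10580 W = 10.58 kW.

10.6 kW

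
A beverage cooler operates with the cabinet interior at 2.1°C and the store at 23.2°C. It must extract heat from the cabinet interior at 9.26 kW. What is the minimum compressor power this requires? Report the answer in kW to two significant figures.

0.71 kW

In absolute terms T_C = 275.25 K and T_H = 296.35 K, so ΔT = 21.10 K.
COP_Carnot = T_C/ΔT = 275.25/21.10 = 13.05.
Ẇ_min = Q̇/COP_Carnot = 9.260/13.05 = 0.7098 kW.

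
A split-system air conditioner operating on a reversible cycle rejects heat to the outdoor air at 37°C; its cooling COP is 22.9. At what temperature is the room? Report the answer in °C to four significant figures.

24.02 °C

For a Carnot refrigerator COP_R = T_C/(T_H − T_C), so T_C = COP·T_H/(1 + COP).
With T_H = 310.15 K, T_C = 22.9 × 310.15/23.90 = 297.17 K.
Converting, 297.17 K = 24.02°C.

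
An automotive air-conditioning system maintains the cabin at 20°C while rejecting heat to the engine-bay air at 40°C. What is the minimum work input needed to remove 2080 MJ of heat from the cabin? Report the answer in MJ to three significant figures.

142 MJ

In absolute terms T_C = 293.15 K and T_H = 313.15 K, so ΔT = 20.00 K.
The reversible limit is COP_R = T_C/ΔT = 14.66, so W_min = Q_C/COP = Q_C·ΔT/T_C.
W_min = 2080 × 20.00/293.15 = 141.9 MJ.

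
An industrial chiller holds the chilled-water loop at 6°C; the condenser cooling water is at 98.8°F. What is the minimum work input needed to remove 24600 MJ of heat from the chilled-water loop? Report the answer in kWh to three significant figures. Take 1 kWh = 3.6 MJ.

In absolute terms T_C = 279.15 K and T_H = 310.26 K, so ΔT = 31.11 K.
The reversible limit is COP_R = T_C/ΔT = 8.973, so W_min = Q_C/COP = Q_C·ΔT/T_C.
W_min = 24600 × 31.11/279.15 = 2742 MJ = 761.6 kWh.

762 kWh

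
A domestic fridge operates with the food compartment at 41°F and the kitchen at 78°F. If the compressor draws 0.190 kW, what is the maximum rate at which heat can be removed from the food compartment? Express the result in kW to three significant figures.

2.57 kW

In absolute terms T_C = 278.15 K and T_H = 298.71 K, so ΔT = 20.56 K.
COP_Carnot = T_C/ΔT = 278.15/20.56 = 13.53.
Q̇_max = COP_Carnot × Ẇ = 13.53 × 0.1900 kW = 2.571 kW.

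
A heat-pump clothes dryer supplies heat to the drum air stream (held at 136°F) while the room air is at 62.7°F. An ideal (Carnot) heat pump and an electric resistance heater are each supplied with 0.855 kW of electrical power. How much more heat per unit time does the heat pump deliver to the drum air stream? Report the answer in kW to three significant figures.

In absolute terms T_C = 290.21 K and T_H = 330.93 K, so ΔT = 40.72 K.
COP_Carnot = T_H/ΔT = 330.93/40.72 = 8.126.
The heat pump delivers Q̇_H = COP × Ẇ = 6.948 kW; the resistance heater delivers Ẇ = 0.8550 kW.
Extra = (COP − 1)·Ẇ = 6.093 kW.

6.09 kW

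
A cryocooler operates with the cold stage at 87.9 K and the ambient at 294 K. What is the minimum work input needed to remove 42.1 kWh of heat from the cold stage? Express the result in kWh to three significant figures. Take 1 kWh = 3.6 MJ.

98.7 kWh

The reservoir spacing is ΔT = 294 − 87.9 = 206.1 K.
The reversible limit is COP_R = T_C/ΔT = 0.4265, so W_min = Q_C/COP = Q_C·ΔT/T_C.
W_min = 42.10 × 206.1/87.90 = 98.71 kWh.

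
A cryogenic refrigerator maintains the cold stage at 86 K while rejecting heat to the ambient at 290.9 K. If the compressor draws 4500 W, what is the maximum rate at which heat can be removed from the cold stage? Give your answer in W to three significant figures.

1890 W

The reservoir spacing is ΔT = 290.9 − 86 = 204.9 K.
COP_Carnot = T_C/ΔT = 86.00/204.9 = 0.4197.
Q̇_max = COP_Carnot × Ẇ = 0.4197 × 4500 W = 1889 W.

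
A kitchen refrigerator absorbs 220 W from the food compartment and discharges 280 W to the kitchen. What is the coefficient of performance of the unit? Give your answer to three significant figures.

3.67

The first law gives Q̇_H = Q̇_C + Ẇ, so the three rates are Q̇_C = 220.0, Q̇_H = 280.0, Ẇ = 60.00 W.
COP_R = Q̇_C/Ẇ = 220.0/60.00 = 3.667.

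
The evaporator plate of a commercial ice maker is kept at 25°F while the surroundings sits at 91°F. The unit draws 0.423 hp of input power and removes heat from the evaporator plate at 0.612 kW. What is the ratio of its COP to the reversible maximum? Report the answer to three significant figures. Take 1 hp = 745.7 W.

Converting, Q̇_C = 0.6120 kW = 0.8207 hp, so COP_actual = Q̇_C/Ẇ = 0.8207/0.4230 = 1.940.
In absolute terms T_C = 269.26 K and T_H = 305.93 K, so ΔT = 36.67 K.
COP_Carnot = T_C/ΔT = 269.26/36.67 = 7.343.
η_II = COP_actual/COP_Carnot = 1.940/7.343 = 0.2642.

0.264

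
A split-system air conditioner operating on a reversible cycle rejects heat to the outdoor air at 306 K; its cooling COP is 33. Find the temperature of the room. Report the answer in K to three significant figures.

297 K

For a Carnot refrigerator COP_R = T_C/(T_H − T_C), so T_C = COP·T_H/(1 + COP).
With T_H = 306.00 K, T_C = 33 × 306.00/34.00 = 297.00 K.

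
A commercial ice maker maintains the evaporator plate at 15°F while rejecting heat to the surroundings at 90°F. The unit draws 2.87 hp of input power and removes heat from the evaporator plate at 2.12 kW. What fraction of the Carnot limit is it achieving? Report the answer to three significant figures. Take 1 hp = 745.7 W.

0.157

Converting, Q̇_C = 2.120 kW = 2.843 hp, so COP_actual = Q̇_C/Ẇ = 2.843/2.870 = 0.9906.
In absolute terms T_C = 263.71 K and T_H = 305.37 K, so ΔT = 41.67 K.
COP_Carnot = T_C/ΔT = 263.71/41.67 = 6.329.
η_II = COP_actual/COP_Carnot = 0.9906/6.329 = 0.1565.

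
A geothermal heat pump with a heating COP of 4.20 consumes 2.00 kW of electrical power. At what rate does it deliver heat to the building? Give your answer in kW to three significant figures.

8.40 kW

Q̇_H = COP_HP × Ẇ = 4.20 × 2.000 = 8.400 kW.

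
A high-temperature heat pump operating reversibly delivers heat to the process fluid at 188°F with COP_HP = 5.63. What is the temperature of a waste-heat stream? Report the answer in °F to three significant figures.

COP_HP = T_H/(T_H − T_C) gives T_H − T_C = T_H/COP.
With T_H = 359.82 K, T_C = 359.82 × (1 − 1/5.63) = 295.91 K.
Converting, 295.91 K = 72.96°F.

73.0 °F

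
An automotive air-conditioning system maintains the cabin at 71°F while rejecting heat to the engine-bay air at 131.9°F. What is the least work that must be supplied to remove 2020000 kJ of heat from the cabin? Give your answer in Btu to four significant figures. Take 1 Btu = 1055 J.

In absolute terms T_C = 294.82 K and T_H = 328.65 K, so ΔT = 33.83 K.
The reversible limit is COP_R = T_C/ΔT = 8.714, so W_min = Q_C/COP = Q_C·ΔT/T_C.
W_min = 2020000 × 33.83/294.82 = 231800 kJ = 219700 Btu.

219700 Btu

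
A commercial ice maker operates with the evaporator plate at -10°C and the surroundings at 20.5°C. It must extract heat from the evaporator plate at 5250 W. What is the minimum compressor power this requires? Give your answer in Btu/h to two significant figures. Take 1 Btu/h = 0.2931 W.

2100 Btu/h

In absolute terms T_C = 263.15 K and T_H = 293.65 K, so ΔT = 30.50 K.
COP_Carnot = T_C/ΔT = 263.15/30.50 = 8.628.
Ẇ_min = Q̇/COP_Carnot = 5250/8.628 = 608.5 W = 2076 Btu/h.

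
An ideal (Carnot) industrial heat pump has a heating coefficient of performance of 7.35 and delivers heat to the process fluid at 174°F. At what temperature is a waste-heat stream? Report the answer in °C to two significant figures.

31 °C

COP_HP = T_H/(T_H − T_C) gives T_H − T_C = T_H/COP.
With T_H = 352.04 K, T_C = 352.04 × (1 − 1/7.35) = 304.14 K.
Converting, 304.14 K = 30.99°C.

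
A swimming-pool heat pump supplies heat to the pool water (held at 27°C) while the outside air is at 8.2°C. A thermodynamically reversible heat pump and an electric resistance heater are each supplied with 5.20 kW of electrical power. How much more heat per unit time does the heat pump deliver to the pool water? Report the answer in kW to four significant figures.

In absolute terms T_C = 281.35 K and T_H = 300.15 K, so ΔT = 18.80 K.
COP_Carnot = T_H/ΔT = 300.15/18.80 = 15.97.
The heat pump delivers Q̇_H = COP × Ẇ = 83.02 kW; the resistance heater delivers Ẇ = 5.200 kW.
Extra = (COP − 1)·Ẇ = 77.82 kW.

77.82 kW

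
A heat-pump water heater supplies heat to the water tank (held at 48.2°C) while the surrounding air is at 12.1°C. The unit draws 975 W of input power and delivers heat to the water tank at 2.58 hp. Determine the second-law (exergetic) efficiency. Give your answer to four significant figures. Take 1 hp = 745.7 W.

0.2217

Converting, Q̇_H = 2.580 hp = 1924 W, so COP_actual = Q̇_H/Ẇ = 1924/975.0 = 1.973.
In absolute terms T_C = 285.25 K and T_H = 321.35 K, so ΔT = 36.10 K.
COP_Carnot = T_H/ΔT = 321.35/36.10 = 8.902.
η_II = COP_actual/COP_Carnot = 1.973/8.902 = 0.2217.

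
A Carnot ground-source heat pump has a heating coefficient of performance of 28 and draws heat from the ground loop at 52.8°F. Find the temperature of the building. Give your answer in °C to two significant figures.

COP_HP = T_H/(T_H − T_C) rearranges to T_H = COP·T_C/(COP − 1).
With T_C = 284.71 K, T_H = 28 × 284.71/27.00 = 295.25 K.
Converting, 295.25 K = 22.10°C.

22 °C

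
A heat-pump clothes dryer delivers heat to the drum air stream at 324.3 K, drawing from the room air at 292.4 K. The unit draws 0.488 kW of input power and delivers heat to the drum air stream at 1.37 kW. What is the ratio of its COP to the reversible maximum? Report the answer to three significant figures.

COP_actual = Q̇_H/Ẇ = 1.370/0.4880 = 2.807.
The reservoir spacing is ΔT = 324.3 − 292.4 = 31.90 K.
COP_Carnot = T_H/ΔT = 324.30/31.90 = 10.17.
η_II = COP_actual/COP_Carnot = 2.807/10.17 = 0.2761.

0.276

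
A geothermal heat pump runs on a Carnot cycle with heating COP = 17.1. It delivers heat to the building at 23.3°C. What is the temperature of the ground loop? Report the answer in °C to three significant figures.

5.96 °C

COP_HP = T_H/(T_H − T_C) gives T_H − T_C = T_H/COP.
With T_H = 296.45 K, T_C = 296.45 × (1 − 1/17.1) = 279.11 K.
Converting, 279.11 K = 5.96°C.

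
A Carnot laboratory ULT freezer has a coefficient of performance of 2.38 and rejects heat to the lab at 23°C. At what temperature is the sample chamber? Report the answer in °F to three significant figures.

-84.3 °F

For a Carnot refrigerator COP_R = T_C/(T_H − T_C), so T_C = COP·T_H/(1 + COP).
With T_H = 296.15 K, T_C = 2.38 × 296.15/3.380 = 208.53 K.
Converting, 208.53 K = -84.31°F.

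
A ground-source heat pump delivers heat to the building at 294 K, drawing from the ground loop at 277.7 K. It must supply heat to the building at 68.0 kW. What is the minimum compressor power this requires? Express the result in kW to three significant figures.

3.77 kW

The reservoir spacing is ΔT = 294 − 277.7 = 16.30 K.
COP_Carnot = T_H/ΔT = 294.00/16.30 = 18.04.
Ẇ_min = Q̇/COP_Carnot = 68.00/18.04 = 3.770 kW.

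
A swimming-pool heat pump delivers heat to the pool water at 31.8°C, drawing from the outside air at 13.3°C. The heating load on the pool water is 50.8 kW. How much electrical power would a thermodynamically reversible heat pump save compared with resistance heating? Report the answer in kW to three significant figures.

In absolute terms T_C = 286.45 K and T_H = 304.95 K, so ΔT = 18.50 K.
COP_Carnot = T_H/ΔT = 304.95/18.50 = 16.48.
Resistance heating needs Ẇ_res = Q̇_H = 50.80 kW; the reversible heat pump needs only Ẇ_hp = Q̇_H/COP = 3.082 kW.
Saving = 50.80 − 3.082 = 47.72 kW.

47.7 kW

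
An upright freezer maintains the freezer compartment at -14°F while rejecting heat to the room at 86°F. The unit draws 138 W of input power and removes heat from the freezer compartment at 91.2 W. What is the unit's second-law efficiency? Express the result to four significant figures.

0.1483

COP_actual = Q̇_C/Ẇ = 91.20/138.0 = 0.6609.
In absolute terms T_C = 247.59 K and T_H = 303.15 K, so ΔT = 55.56 K.
COP_Carnot = T_C/ΔT = 247.59/55.56 = 4.457.
η_II = COP_actual/COP_Carnot = 0.6609/4.457 = 0.1483.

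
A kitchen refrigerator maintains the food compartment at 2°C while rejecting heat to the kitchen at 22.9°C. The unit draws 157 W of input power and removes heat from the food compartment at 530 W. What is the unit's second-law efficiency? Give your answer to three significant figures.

COP_actual = Q̇_C/Ẇ = 530.0/157.0 = 3.376.
In absolute terms T_C = 275.15 K and T_H = 296.05 K, so ΔT = 20.90 K.
COP_Carnot = T_C/ΔT = 275.15/20.90 = 13.17.
η_II = COP_actual/COP_Carnot = 3.376/13.17 = 0.2564.

0.256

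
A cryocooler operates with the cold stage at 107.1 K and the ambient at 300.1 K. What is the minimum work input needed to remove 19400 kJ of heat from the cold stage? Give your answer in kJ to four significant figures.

The reservoir spacing is ΔT = 300.1 − 107.1 = 193.0 K.
The reversible limit is COP_R = T_C/ΔT = 0.5549, so W_min = Q_C/COP = Q_C·ΔT/T_C.
W_min = 19400 × 193.0/107.10 = 34960 kJ.

34960 kJ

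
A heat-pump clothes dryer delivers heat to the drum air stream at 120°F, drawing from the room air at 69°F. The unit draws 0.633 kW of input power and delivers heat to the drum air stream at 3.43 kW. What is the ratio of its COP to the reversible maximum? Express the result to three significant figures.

COP_actual = Q̇_H/Ẇ = 3.430/0.6330 = 5.419.
In absolute terms T_C = 293.71 K and T_H = 322.04 K, so ΔT = 28.33 K.
COP_Carnot = T_H/ΔT = 322.04/28.33 = 11.37.
η_II = COP_actual/COP_Carnot = 5.419/11.37 = 0.4767.

0.477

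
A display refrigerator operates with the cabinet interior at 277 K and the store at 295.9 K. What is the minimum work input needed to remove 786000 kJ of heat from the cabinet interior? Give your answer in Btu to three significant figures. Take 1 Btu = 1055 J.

The reservoir spacing is ΔT = 295.9 − 277 = 18.90 K.
The reversible limit is COP_R = T_C/ΔT = 14.66, so W_min = Q_C/COP = Q_C·ΔT/T_C.
W_min = 786000 × 18.90/277.00 = 53630 kJ = 50830 Btu.

50800 Btu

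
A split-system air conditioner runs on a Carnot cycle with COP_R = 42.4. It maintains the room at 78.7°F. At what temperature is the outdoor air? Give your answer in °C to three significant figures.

33.0 °C

COP_R = T_C/(T_H − T_C) gives T_H − T_C = T_C/COP.
With T_C = 299.09 K, T_H = 299.09 × (1 + 1/42.4) = 306.15 K.
Converting, 306.15 K = 33.00°C.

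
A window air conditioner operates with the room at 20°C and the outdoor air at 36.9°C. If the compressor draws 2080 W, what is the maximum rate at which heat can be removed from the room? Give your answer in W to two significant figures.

In absolute terms T_C = 293.15 K and T_H = 310.05 K, so ΔT = 16.90 K.
COP_Carnot = T_C/ΔT = 293.15/16.90 = 17.35.
Q̇_max = COP_Carnot × Ẇ = 17.35 × 2080 W = 36080 W.

36000 W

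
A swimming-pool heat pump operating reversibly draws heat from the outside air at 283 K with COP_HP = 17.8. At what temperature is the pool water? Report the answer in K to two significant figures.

COP_HP = T_H/(T_H − T_C) rearranges to T_H = COP·T_C/(COP − 1).
With T_C = 283.00 K, T_H = 17.8 × 283.00/16.80 = 299.85 K.

300 K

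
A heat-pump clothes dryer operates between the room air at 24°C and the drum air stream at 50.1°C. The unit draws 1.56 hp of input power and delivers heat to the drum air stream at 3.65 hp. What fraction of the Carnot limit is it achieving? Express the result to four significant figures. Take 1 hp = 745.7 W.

0.1889

COP_actual = Q̇_H/Ẇ = 3.650/1.560 = 2.340.
In absolute terms T_C = 297.15 K and T_H = 323.25 K, so ΔT = 26.10 K.
COP_Carnot = T_H/ΔT = 323.25/26.10 = 12.39.
η_II = COP_actual/COP_Carnot = 2.340/12.39 = 0.1889.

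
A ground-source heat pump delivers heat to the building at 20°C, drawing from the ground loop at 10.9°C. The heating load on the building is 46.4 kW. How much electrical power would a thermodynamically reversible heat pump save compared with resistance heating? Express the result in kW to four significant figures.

44.96 kW

In absolute terms T_C = 284.05 K and T_H = 293.15 K, so ΔT = 9.100 K.
COP_Carnot = T_H/ΔT = 293.15/9.100 = 32.21.
Resistance heating needs Ẇ_res = Q̇_H = 46.40 kW; the reversible heat pump needs only Ẇ_hp = Q̇_H/COP = 1.440 kW.
Saving = 46.40 − 1.440 = 44.96 kW.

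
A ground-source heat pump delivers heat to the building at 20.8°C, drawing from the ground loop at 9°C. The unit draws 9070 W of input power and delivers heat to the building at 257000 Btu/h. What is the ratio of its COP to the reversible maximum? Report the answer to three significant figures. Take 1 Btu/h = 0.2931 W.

Converting, Q̇_H = 257000 Btu/h = 75330 W, so COP_actual = Q̇_H/Ẇ = 75330/9070 = 8.305.
In absolute terms T_C = 282.15 K and T_H = 293.95 K, so ΔT = 11.80 K.
COP_Carnot = T_H/ΔT = 293.95/11.80 = 24.91.
η_II = COP_actual/COP_Carnot = 8.305/24.91 = 0.3334.

0.333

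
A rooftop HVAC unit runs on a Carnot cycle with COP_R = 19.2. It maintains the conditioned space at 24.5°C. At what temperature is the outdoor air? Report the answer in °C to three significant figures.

40.0 °C

COP_R = T_C/(T_H − T_C) gives T_H − T_C = T_C/COP.
With T_C = 297.65 K, T_H = 297.65 × (1 + 1/19.2) = 313.15 K.
Converting, 313.15 K = 40.00°C.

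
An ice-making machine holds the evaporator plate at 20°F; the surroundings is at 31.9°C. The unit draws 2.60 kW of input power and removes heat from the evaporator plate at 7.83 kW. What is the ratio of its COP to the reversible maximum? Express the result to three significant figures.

0.436

COP_actual = Q̇_C/Ẇ = 7.830/2.600 = 3.012.
In absolute terms T_C = 266.48 K and T_H = 305.05 K, so ΔT = 38.57 K.
COP_Carnot = T_C/ΔT = 266.48/38.57 = 6.910.
η_II = COP_actual/COP_Carnot = 3.012/6.910 = 0.4358.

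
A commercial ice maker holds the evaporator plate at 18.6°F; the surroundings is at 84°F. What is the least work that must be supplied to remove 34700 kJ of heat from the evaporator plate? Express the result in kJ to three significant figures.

In absolute terms T_C = 265.71 K and T_H = 302.04 K, so ΔT = 36.33 K.
The reversible limit is COP_R = T_C/ΔT = 7.313, so W_min = Q_C/COP = Q_C·ΔT/T_C.
W_min = 34700 × 36.33/265.71 = 4745 kJ.

4740 kJ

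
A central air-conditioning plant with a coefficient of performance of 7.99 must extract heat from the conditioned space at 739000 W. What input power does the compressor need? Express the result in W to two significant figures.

Ẇ = Q̇_C/COP = 739000/7.99 = 92490 W.

92000 W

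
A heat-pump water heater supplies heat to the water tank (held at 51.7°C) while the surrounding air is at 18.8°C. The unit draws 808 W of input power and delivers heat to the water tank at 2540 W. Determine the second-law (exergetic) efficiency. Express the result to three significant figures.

0.318

COP_actual = Q̇_H/Ẇ = 2540/808.0 = 3.144.
In absolute terms T_C = 291.95 K and T_H = 324.85 K, so ΔT = 32.90 K.
COP_Carnot = T_H/ΔT = 324.85/32.90 = 9.874.
η_II = COP_actual/COP_Carnot = 3.144/9.874 = 0.3184.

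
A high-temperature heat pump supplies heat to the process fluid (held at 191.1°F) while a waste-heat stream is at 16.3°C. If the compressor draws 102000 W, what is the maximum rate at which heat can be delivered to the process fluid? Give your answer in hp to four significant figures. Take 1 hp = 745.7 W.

In absolute terms T_C = 289.45 K and T_H = 361.54 K, so ΔT = 72.09 K.
COP_Carnot = T_H/ΔT = 361.54/72.09 = 5.015.
Q̇_max = COP_Carnot × Ẇ = 5.015 × 102000 W = 511500 W = 686.0 hp.

686.0 hp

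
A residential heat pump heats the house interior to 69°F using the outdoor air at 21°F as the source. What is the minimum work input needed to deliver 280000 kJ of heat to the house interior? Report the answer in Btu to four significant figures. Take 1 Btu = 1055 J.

24100 Btu

In absolute terms T_C = 267.04 K and T_H = 293.71 K, so ΔT = 26.67 K.
The reversible limit is COP_HP = T_H/ΔT = 11.01, so W_min = Q_H/COP = Q_H·ΔT/T_H.
W_min = 280000 × 26.67/293.71 = 25420 kJ = 24100 Btu.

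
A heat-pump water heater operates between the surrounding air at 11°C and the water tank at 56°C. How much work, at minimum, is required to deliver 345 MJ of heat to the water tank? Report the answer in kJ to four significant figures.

47170 kJ

In absolute terms T_C = 284.15 K and T_H = 329.15 K, so ΔT = 45.00 K.
The reversible limit is COP_HP = T_H/ΔT = 7.314, so W_min = Q_H/COP = Q_H·ΔT/T_H.
W_min = 345.0 × 45.00/329.15 = 47.17 MJ = 47170 kJ.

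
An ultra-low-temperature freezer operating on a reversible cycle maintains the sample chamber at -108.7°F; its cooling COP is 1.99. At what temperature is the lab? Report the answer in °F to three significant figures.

67.7 °F

COP_R = T_C/(T_H − T_C) gives T_H − T_C = T_C/COP.
With T_C = 194.98 K, T_H = 194.98 × (1 + 1/1.99) = 292.96 K.
Converting, 292.96 K = 67.67°F.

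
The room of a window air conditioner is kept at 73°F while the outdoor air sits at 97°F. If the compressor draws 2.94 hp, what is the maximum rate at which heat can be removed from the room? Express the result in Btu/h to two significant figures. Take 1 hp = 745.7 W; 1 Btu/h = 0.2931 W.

170000 Btu/h

In absolute terms T_C = 295.93 K and T_H = 309.26 K, so ΔT = 13.33 K.
COP_Carnot = T_C/ΔT = 295.93/13.33 = 22.19.
Q̇_max = COP_Carnot × Ẇ = 22.19 × 2.940 hp = 65.25 hp = 166000 Btu/h.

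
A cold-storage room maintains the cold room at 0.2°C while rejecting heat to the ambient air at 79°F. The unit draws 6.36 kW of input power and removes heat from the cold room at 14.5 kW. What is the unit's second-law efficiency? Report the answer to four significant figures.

COP_actual = Q̇_C/Ẇ = 14.50/6.360 = 2.280.
In absolute terms T_C = 273.35 K and T_H = 299.26 K, so ΔT = 25.91 K.
COP_Carnot = T_C/ΔT = 273.35/25.91 = 10.55.
η_II = COP_actual/COP_Carnot = 2.280/10.55 = 0.2161.

0.2161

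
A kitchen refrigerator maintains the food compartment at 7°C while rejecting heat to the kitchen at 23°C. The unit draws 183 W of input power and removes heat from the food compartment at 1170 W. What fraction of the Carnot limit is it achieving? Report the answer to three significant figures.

0.365

COP_actual = Q̇_C/Ẇ = 1170/183.0 = 6.393.
In absolute terms T_C = 280.15 K and T_H = 296.15 K, so ΔT = 16.00 K.
COP_Carnot = T_C/ΔT = 280.15/16.00 = 17.51.
η_II = COP_actual/COP_Carnot = 6.393/17.51 = 0.3651.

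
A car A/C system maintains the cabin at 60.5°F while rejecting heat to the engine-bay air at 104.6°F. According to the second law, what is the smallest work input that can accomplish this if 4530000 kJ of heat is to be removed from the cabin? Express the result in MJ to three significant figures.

384 MJ

In absolute terms T_C = 288.98 K and T_H = 313.48 K, so ΔT = 24.50 K.
The reversible limit is COP_R = T_C/ΔT = 11.80, so W_min = Q_C/COP = Q_C·ΔT/T_C.
W_min = 4530000 × 24.50/288.98 = 384100 kJ = 384.1 MJ.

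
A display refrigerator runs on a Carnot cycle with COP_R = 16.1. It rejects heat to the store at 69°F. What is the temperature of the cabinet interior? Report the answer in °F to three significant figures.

For a Carnot refrigerator COP_R = T_C/(T_H − T_C), so T_C = COP·T_H/(1 + COP).
With T_H = 293.71 K, T_C = 16.1 × 293.71/17.10 = 276.53 K.
Converting, 276.53 K = 38.08°F.

38.1 °F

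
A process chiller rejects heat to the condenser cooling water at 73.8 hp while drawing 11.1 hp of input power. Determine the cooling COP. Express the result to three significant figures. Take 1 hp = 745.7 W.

5.65

The first law gives Q̇_H = Q̇_C + Ẇ, so the three rates are Q̇_C = 62.70, Q̇_H = 73.80, Ẇ = 11.10 hp.
COP_R = Q̇_C/Ẇ = 62.70/11.10 = 5.649.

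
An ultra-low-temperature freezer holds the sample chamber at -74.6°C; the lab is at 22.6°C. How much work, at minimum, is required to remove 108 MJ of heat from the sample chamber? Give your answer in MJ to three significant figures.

In absolute terms T_C = 198.55 K and T_H = 295.75 K, so ΔT = 97.20 K.
The reversible limit is COP_R = T_C/ΔT = 2.043, so W_min = Q_C/COP = Q_C·ΔT/T_C.
W_min = 108.0 × 97.20/198.55 = 52.87 MJ.

52.9 MJ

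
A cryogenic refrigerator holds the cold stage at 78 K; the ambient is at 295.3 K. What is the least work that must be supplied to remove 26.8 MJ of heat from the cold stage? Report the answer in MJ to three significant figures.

The reservoir spacing is ΔT = 295.3 − 78 = 217.3 K.
The reversible limit is COP_R = T_C/ΔT = 0.3590, so W_min = Q_C/COP = Q_C·ΔT/T_C.
W_min = 26.80 × 217.3/78.00 = 74.66 MJ.

74.7 MJ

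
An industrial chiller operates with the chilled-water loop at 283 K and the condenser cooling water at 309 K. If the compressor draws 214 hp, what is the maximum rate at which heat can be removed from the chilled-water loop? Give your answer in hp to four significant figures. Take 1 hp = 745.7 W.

2329 hp

The reservoir spacing is ΔT = 309 − 283 = 26.00 K.
COP_Carnot = T_C/ΔT = 283.00/26.00 = 10.88.
Q̇_max = COP_Carnot × Ẇ = 10.88 × 214.0 hp = 2329 hp.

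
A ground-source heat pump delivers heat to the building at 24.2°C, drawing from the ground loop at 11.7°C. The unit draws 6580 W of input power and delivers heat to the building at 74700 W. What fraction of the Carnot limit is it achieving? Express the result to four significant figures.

0.4772

COP_actual = Q̇_H/Ẇ = 74700/6580 = 11.35.
In absolute terms T_C = 284.85 K and T_H = 297.35 K, so ΔT = 12.50 K.
COP_Carnot = T_H/ΔT = 297.35/12.50 = 23.79.
η_II = COP_actual/COP_Carnot = 11.35/23.79 = 0.4772.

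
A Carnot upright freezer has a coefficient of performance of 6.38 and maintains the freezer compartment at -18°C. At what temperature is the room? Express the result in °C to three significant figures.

COP_R = T_C/(T_H − T_C) gives T_H − T_C = T_C/COP.
With T_C = 255.15 K, T_H = 255.15 × (1 + 1/6.38) = 295.14 K.
Converting, 295.14 K = 21.99°C.

22.0 °C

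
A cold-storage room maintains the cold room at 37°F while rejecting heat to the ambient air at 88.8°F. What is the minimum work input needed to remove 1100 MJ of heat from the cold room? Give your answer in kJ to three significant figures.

In absolute terms T_C = 275.93 K and T_H = 304.71 K, so ΔT = 28.78 K.
The reversible limit is COP_R = T_C/ΔT = 9.588, so W_min = Q_C/COP = Q_C·ΔT/T_C.
W_min = 1100 × 28.78/275.93 = 114.7 MJ = 114700 kJ.

115000 kJ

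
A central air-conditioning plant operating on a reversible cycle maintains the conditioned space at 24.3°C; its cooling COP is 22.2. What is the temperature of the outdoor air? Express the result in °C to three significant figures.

37.7 °C

COP_R = T_C/(T_H − T_C) gives T_H − T_C = T_C/COP.
With T_C = 297.45 K, T_H = 297.45 × (1 + 1/22.2) = 310.85 K.
Converting, 310.85 K = 37.70°C.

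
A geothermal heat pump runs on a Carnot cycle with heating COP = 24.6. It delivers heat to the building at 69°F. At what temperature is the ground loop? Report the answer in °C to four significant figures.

COP_HP = T_H/(T_H − T_C) gives T_H − T_C = T_H/COP.
With T_H = 293.71 K, T_C = 293.71 × (1 − 1/24.6) = 281.77 K.
Converting, 281.77 K = 8.62°C.

8.616 °C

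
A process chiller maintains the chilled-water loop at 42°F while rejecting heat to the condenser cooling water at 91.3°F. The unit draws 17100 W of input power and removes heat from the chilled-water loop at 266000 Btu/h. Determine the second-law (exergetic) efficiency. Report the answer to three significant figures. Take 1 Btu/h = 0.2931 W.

0.448

Converting, Q̇_C = 266000 Btu/h = 77960 W, so COP_actual = Q̇_C/Ẇ = 77960/17100 = 4.559.
In absolute terms T_C = 278.71 K and T_H = 306.09 K, so ΔT = 27.39 K.
COP_Carnot = T_C/ΔT = 278.71/27.39 = 10.18.
η_II = COP_actual/COP_Carnot = 4.559/10.18 = 0.4481.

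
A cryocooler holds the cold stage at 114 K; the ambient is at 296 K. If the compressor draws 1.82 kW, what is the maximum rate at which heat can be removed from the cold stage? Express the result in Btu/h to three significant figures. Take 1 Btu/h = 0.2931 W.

The reservoir spacing is ΔT = 296 − 114 = 182.0 K.
COP_Carnot = T_C/ΔT = 114.00/182.0 = 0.6264.
Q̇_max = COP_Carnot × Ẇ = 0.6264 × 1.820 kW = 1.140 kW = 3889 Btu/h.

3890 Btu/h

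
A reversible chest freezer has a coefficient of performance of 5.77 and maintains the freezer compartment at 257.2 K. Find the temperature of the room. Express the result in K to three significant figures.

COP_R = T_C/(T_H − T_C) gives T_H − T_C = T_C/COP.
With T_C = 257.20 K, T_H = 257.20 × (1 + 1/5.77) = 301.78 K.

302 K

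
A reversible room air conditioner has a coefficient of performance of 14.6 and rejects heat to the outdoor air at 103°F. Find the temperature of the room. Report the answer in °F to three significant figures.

For a Carnot refrigerator COP_R = T_C/(T_H − T_C), so T_C = COP·T_H/(1 + COP).
With T_H = 312.59 K, T_C = 14.6 × 312.59/15.60 = 292.56 K.
Converting, 292.56 K = 66.93°F.

66.9 °F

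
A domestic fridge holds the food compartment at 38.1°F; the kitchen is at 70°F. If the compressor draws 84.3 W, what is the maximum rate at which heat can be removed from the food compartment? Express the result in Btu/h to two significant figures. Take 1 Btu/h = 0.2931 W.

4500 Btu/h

In absolute terms T_C = 276.54 K and T_H = 294.26 K, so ΔT = 17.72 K.
COP_Carnot = T_C/ΔT = 276.54/17.72 = 15.60.
Q̇_max = COP_Carnot × Ẇ = 15.60 × 84.30 W = 1315 W = 4488 Btu/h.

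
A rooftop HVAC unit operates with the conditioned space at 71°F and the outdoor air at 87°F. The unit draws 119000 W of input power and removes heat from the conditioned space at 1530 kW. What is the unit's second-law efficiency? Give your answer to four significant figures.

Converting, Q̇_C = 1530 kW = 1530000 W, so COP_actual = Q̇_C/Ẇ = 1530000/119000 = 12.86.
In absolute terms T_C = 294.82 K and T_H = 303.71 K, so ΔT = 8.889 K.
COP_Carnot = T_C/ΔT = 294.82/8.889 = 33.17.
η_II = COP_actual/COP_Carnot = 12.86/33.17 = 0.3877.

0.3877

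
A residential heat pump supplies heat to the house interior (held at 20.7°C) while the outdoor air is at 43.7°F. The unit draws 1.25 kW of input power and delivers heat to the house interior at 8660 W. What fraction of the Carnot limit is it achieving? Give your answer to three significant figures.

Converting, Q̇_H = 8660 W = 8.660 kW, so COP_actual = Q̇_H/Ẇ = 8.660/1.250 = 6.928.
In absolute terms T_C = 279.65 K and T_H = 293.85 K, so ΔT = 14.20 K.
COP_Carnot = T_H/ΔT = 293.85/14.20 = 20.69.
η_II = COP_actual/COP_Carnot = 6.928/20.69 = 0.3348.

0.335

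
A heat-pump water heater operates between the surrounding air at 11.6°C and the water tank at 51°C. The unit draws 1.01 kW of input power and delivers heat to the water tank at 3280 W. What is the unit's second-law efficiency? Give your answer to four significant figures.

0.3947

Converting, Q̇_H = 3280 W = 3.280 kW, so COP_actual = Q̇_H/Ẇ = 3.280/1.010 = 3.248.
In absolute terms T_C = 284.75 K and T_H = 324.15 K, so ΔT = 39.40 K.
COP_Carnot = T_H/ΔT = 324.15/39.40 = 8.227.
η_II = COP_actual/COP_Carnot = 3.248/8.227 = 0.3947.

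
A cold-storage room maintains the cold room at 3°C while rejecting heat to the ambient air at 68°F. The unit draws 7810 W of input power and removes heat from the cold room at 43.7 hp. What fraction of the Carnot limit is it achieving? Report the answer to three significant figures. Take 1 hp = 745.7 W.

0.257

Converting, Q̇_C = 43.70 hp = 32590 W, so COP_actual = Q̇_C/Ẇ = 32590/7810 = 4.172.
In absolute terms T_C = 276.15 K and T_H = 293.15 K, so ΔT = 17.00 K.
COP_Carnot = T_C/ΔT = 276.15/17.00 = 16.24.
η_II = COP_actual/COP_Carnot = 4.172/16.24 = 0.2569.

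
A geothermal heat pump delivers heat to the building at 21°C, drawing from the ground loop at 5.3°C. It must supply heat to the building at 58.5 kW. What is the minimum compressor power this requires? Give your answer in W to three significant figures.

3120 W

In absolute terms T_C = 278.45 K and T_H = 294.15 K, so ΔT = 15.70 K.
COP_Carnot = T_H/ΔT = 294.15/15.70 = 18.74.
Ẇ_min = Q̇/COP_Carnot = 58.50/18.74 = 3.122 kW = 3122 W.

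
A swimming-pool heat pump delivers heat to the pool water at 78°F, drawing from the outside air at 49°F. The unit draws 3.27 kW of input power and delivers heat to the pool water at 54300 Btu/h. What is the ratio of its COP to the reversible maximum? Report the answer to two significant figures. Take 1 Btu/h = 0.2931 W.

Converting, Q̇_H = 54300 Btu/h = 15.92 kW, so COP_actual = Q̇_H/Ẇ = 15.92/3.270 = 4.867.
In absolute terms T_C = 282.59 K and T_H = 298.71 K, so ΔT = 16.11 K.
COP_Carnot = T_H/ΔT = 298.71/16.11 = 18.54.
η_II = COP_actual/COP_Carnot = 4.867/18.54 = 0.2625.

0.26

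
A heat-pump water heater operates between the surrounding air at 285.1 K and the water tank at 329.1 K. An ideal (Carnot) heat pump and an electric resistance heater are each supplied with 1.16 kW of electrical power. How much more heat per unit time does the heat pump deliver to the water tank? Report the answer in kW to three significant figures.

The reservoir spacing is ΔT = 329.1 − 285.1 = 44.00 K.
COP_Carnot = T_H/ΔT = 329.10/44.00 = 7.480.
The heat pump delivers Q̇_H = COP × Ẇ = 8.676 kW; the resistance heater delivers Ẇ = 1.160 kW.
Extra = (COP − 1)·Ẇ = 7.516 kW.

7.52 kW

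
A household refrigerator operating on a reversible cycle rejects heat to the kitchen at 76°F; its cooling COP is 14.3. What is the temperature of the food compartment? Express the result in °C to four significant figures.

For a Carnot refrigerator COP_R = T_C/(T_H − T_C), so T_C = COP·T_H/(1 + COP).
With T_H = 297.59 K, T_C = 14.3 × 297.59/15.30 = 278.14 K.
Converting, 278.14 K = 4.99°C.

4.994 °C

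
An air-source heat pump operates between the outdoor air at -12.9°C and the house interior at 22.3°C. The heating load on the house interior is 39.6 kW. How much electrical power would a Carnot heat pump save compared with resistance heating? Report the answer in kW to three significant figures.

In absolute terms T_C = 260.25 K and T_H = 295.45 K, so ΔT = 35.20 K.
COP_Carnot = T_H/ΔT = 295.45/35.20 = 8.393.
Resistance heating needs Ẇ_res = Q̇_H = 39.60 kW; the reversible heat pump needs only Ẇ_hp = Q̇_H/COP = 4.718 kW.
Saving = 39.60 − 4.718 = 34.88 kW.

34.9 kW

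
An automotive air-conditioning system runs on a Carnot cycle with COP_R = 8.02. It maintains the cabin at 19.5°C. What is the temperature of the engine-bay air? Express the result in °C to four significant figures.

55.99 °C

COP_R = T_C/(T_H − T_C) gives T_H − T_C = T_C/COP.
With T_C = 292.65 K, T_H = 292.65 × (1 + 1/8.02) = 329.14 K.
Converting, 329.14 K = 55.99°C.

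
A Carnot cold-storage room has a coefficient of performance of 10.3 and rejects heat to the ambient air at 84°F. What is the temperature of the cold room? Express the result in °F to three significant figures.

For a Carnot refrigerator COP_R = T_C/(T_H − T_C), so T_C = COP·T_H/(1 + COP).
With T_H = 302.04 K, T_C = 10.3 × 302.04/11.30 = 275.31 K.
Converting, 275.31 K = 35.89°F.

35.9 °F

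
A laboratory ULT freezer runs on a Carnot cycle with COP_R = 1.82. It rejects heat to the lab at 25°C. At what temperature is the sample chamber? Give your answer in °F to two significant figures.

-110 °F

For a Carnot refrigerator COP_R = T_C/(T_H − T_C), so T_C = COP·T_H/(1 + COP).
With T_H = 298.15 K, T_C = 1.82 × 298.15/2.820 = 192.42 K.
Converting, 192.42 K = -113.31°F.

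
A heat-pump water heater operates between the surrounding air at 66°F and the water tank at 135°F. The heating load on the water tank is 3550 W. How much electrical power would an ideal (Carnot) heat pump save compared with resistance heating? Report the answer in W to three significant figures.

In absolute terms T_C = 292.04 K and T_H = 330.37 K, so ΔT = 38.33 K.
COP_Carnot = T_H/ΔT = 330.37/38.33 = 8.618.
Resistance heating needs Ẇ_res = Q̇_H = 3550 W; the reversible heat pump needs only Ẇ_hp = Q̇_H/COP = 411.9 W.
Saving = 3550 − 411.9 = 3138 W.

3140 W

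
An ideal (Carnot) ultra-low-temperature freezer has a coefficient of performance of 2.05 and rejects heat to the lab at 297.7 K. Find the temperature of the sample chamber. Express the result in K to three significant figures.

200 K

For a Carnot refrigerator COP_R = T_C/(T_H − T_C), so T_C = COP·T_H/(1 + COP).
With T_H = 297.70 K, T_C = 2.05 × 297.70/3.050 = 200.09 K.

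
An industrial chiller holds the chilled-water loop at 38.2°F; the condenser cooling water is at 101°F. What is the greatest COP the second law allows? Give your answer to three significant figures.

In absolute terms T_C = 276.59 K and T_H = 311.48 K, so ΔT = 34.89 K.
For a reversible cycle, COP_Carnot = T_C/ΔT = 276.59/34.89 = 7.928.

7.93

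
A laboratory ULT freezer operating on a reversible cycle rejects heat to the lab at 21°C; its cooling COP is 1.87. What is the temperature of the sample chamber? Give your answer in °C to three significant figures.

For a Carnot refrigerator COP_R = T_C/(T_H − T_C), so T_C = COP·T_H/(1 + COP).
With T_H = 294.15 K, T_C = 1.87 × 294.15/2.870 = 191.66 K.
Converting, 191.66 K = -81.49°C.

-81.5 °C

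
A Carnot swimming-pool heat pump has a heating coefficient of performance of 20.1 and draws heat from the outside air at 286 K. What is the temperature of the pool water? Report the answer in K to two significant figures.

COP_HP = T_H/(T_H − T_C) rearranges to T_H = COP·T_C/(COP − 1).
With T_C = 286.00 K, T_H = 20.1 × 286.00/19.10 = 300.97 K.

300 K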